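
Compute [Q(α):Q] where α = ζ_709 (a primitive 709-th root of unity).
[Q(α):Q] = 708

The minimal polynomial of ζ_709 over Q is the 709-th cyclotomic polynomial Φ_709(x), which is irreducible over Q and has degree φ(709) = 708. Hence [Q(α):Q] = φ(709) = 708.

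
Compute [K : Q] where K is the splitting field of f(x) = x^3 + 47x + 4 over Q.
[K : Q] = 6

By the rational root test, any rational root of the monic integer polynomial f(x) = x^3 + 47x + 4 must be an integer dividing the constant term 4, i.e. one of ±{1, 2, 4}. Evaluating: f(1) = 52, f(-1) = -44, f(2) = 106, f(-2) = -98, f(4) = 256, f(-4) = -248; none is 0, so f has no rational root and is therefore irreducible over Q (a cubic with no linear factor over a field is irreducible). For an irreducible cubic, the Galois group is A_3 or S_3 according as the discriminant disc(f) = -4a^3 - 27b^2 = -4·(47)^3 - 27·(4)^2 = -415724 is or is not a square in Q. Here disc(f) = -415724 is not a perfect square in Q, so the Galois group of f over Q is not contained in A_3 and must be all of S_3. The splitting field has degree |S_3| = 6 over Q, so [K : Q] = 6.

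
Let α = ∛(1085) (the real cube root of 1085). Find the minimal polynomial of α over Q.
m_α(x) = x^3 - 1085

α satisfies α^3 = 1085, so x^3 - 1085 annihilates α. By the rational root test, a rational root p/q (in lowest terms) of x^3 - 1085 would satisfy p^3 = 1085 q^3, forcing q = 1 and p^3 = 1085; but 1085 is not a perfect cube, contradiction. A monic cubic over Q with no rational root is irreducible (any nontrivial factorization would include a linear factor). Hence x^3 - 1085 is the minimal polynomial of α, and in particular [Q(α):Q] = 3.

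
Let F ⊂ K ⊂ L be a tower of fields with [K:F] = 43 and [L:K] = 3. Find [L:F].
[L:F] = 129

The tower law says that for any tower of field extensions F ⊂ K ⊂ L with finite degrees, [L:F] = [L:K] · [K:F]. Here this gives [L:F] = 3 · 43 = 129.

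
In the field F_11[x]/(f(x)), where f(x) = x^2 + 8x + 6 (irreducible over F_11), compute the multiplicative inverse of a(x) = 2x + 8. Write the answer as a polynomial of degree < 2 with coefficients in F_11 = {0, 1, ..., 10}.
a(x)^(-1) ≡ 5x + 9 (mod f(x))

Since f is irreducible over F_11, F_11[x]/(f) is a field and a(x) ≠ 0 has an inverse. Apply the extended Euclidean algorithm to f(x) and a(x) in F_11[x]: f(x) = (6x + 2)·a(x) + (1). The last nonzero remainder is the constant 1 = gcd(f, a) in F_11. Back-substituting through the division chain expresses 1 = s(x)·a(x) + t(x)·f(x) with s(x) ≡ 5x + 9 (mod f), so a(x)^(-1) ≡ s(x) = 5x + 9 (mod f). Check: (2x + 8)·(5x + 9) = 10x^2 + 3x + 6 ≡ 1 (mod x^2 + 8x + 6).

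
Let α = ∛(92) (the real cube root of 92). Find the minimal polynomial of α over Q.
m_α(x) = x^3 - 92

α satisfies α^3 = 92, so x^3 - 92 annihilates α. By the rational root test, a rational root p/q (in lowest terms) of x^3 - 92 would satisfy p^3 = 92 q^3, forcing q = 1 and p^3 = 92; but 92 is not a perfect cube, contradiction. A monic cubic over Q with no rational root is irreducible (any nontrivial factorization would include a linear factor). Hence x^3 - 92 is the minimal polynomial of α, and in particular [Q(α):Q] = 3.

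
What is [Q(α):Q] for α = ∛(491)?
[Q(α):Q] = 3

The minimal polynomial of α is x^3 - 491, irreducible over Q since 491 is not a perfect cube (so x^3 - 491 has no rational root). Hence [Q(α):Q] = deg(m_α) = 3.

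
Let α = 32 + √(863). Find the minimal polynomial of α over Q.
m_α(x) = x^2 - 64x + 161

From α - 32 = √(863), squaring gives (α - 32)^2 = 863, i.e. α^2 - 64α + 1024 = 863, so α^2 - 64α + 161 = 0. The discriminant of x^2 - 64x + 161 is (-64)^2 - 4·(161) = 4096 - 644 = 3452, and 4·(863) is not a perfect square in Q since 863 is squarefree and ≠ 1. Hence x^2 - 64x + 161 is irreducible over Q and is the minimal polynomial of α.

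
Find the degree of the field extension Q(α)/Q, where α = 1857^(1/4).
[Q(α):Q] = 4

α is a root of x^4 - 1857. By Eisenstein's criterion at the prime p = 3 (which divides the constant term 1857 but p^2 = 9 does not, since 1857 is squarefree), x^4 - 1857 is irreducible over Q. Hence [Q(α):Q] = 4.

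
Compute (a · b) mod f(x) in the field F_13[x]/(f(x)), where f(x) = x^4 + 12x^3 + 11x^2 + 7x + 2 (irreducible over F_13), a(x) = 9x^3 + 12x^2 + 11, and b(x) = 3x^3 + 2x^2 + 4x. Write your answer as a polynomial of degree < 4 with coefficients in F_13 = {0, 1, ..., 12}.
a · b ≡ 2x^3 + 12x^2 + 12x (mod f(x))

Multiply in F_13[x]: a(x)·b(x) = (9x^3 + 12x^2 + 11)·(3x^3 + 2x^2 + 4x) = x^6 + 2x^5 + 8x^4 + 3x^3 + 9x^2 + 5x. This has degree ≥ 4, so divide by f(x) over F_13: x^6 + 2x^5 + 8x^4 + 3x^3 + 9x^2 + 5x = (x^2 + 3x)·(x^4 + 12x^3 + 11x^2 + 7x + 2) + (2x^3 + 12x^2 + 12x). Hence a·b ≡ 2x^3 + 12x^2 + 12x (mod f). (F_13[x]/(f) is a field with 13^4 = 28561 elements since f is irreducible of degree 4.)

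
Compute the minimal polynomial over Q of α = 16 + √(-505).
m_α(x) = x^2 - 32x + 761

From α - 16 = √(-505), squaring gives (α - 16)^2 = -505, i.e. α^2 - 32α + 256 = -505, so α^2 - 32α + 761 = 0. The discriminant of x^2 - 32x + 761 is (-32)^2 - 4·(761) = 1024 - 3044 = -2020, and 4·(-505) is not a perfect square in Q since -505 is squarefree and ≠ 1. Hence x^2 - 32x + 761 is irreducible over Q and is the minimal polynomial of α.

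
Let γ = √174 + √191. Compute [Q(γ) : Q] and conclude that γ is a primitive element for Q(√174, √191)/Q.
[Q(γ) : Q] = 4 (equivalently, Q(γ) = Q(√174, √191))

Obviously Q(γ) ⊆ Q(√174, √191), and [Q(√174, √191):Q] = 4 (since 174, 191 are distinct squarefree integers > 1 with 33234 not a perfect square). To show equality we compute the minimal polynomial of γ. From γ = √174 + √191: γ^2 = 174 + 2√(33234) + 191 = 365 + 2√(33234), so γ^2 - 365 = 2√(33234); squaring, (γ^2 - 365)^2 = 4·33234, i.e. γ^4 - 730γ^2 + 133225 - 132936 = 0, i.e. γ^4 - 730γ^2 + 289 = 0. So γ is a root of x^4 - 730x^2 + 289. This polynomial is irreducible over Q: it has no rational root (each ±√174 ± √191 is irrational), and any factorization into two quadratics over Q would force √(33234) ∈ Q (pairing opposite roots) or √174, √191 ∈ Q (other pairings), all impossible. Hence [Q(γ):Q] = 4 = [Q(√174, √191):Q], so Q(γ) = Q(√174, √191).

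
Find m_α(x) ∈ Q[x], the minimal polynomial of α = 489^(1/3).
m_α(x) = x^3 - 489

α satisfies α^3 = 489, so x^3 - 489 annihilates α. By the rational root test, a rational root p/q (in lowest terms) of x^3 - 489 would satisfy p^3 = 489 q^3, forcing q = 1 and p^3 = 489; but 489 is not a perfect cube, contradiction. A monic cubic over Q with no rational root is irreducible (any nontrivial factorization would include a linear factor). Hence x^3 - 489 is the minimal polynomial of α, and in particular [Q(α):Q] = 3.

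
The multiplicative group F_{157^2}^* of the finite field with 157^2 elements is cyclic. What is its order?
|F_{157^2}^*| = 24648

F_{157^2} has 157^2 = 24649 elements; its multiplicative group consists of all nonzero elements, so |F_{157^2}^*| = 24649 - 1 = 24648. (It is cyclic since any finite subgroup of the multiplicative group of a field is cyclic.)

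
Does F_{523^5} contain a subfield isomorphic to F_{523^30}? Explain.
No: F_{523^30} is not a subfield of F_{523^5}

F_{p^m} embeds in F_{p^n} iff m | n. Here 30 ∤ 5 (since 5 = 0·30 + 5 with remainder 5 ≠ 0), so F_{523^30} is not a subfield of F_{523^5}. Equivalently: if it were, the tower law would give 30 = [F_{523^30}:F_523] dividing [F_{523^5}:F_523] = 5, contradiction.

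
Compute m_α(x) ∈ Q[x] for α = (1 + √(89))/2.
m_α(x) = x^2 - x - 22

From 2α - 1 = √(89), squaring gives (2α - 1)^2 = 89, i.e. 4α^2 - 4α + 1 = 89, so α^2 - α + (1 - 89)/4 = 0. Since 89 ≡ 1 (mod 4), (1 - 89)/4 = -22 ∈ Z. The polynomial x^2 - x - 22 has discriminant 1 - 4·(-22) = 89, which is not a perfect square in Q (d = 89 is squarefree and ≠ 1), so x^2 - x - 22 is irreducible over Q. It is the minimal polynomial of α.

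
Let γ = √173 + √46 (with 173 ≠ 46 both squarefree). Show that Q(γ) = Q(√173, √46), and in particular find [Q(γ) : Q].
[Q(γ) : Q] = 4 (equivalently, Q(γ) = Q(√173, √46))

Obviously Q(γ) ⊆ Q(√173, √46), and [Q(√173, √46):Q] = 4 (since 173, 46 are distinct squarefree integers > 1 with 7958 not a perfect square). To show equality we compute the minimal polynomial of γ. From γ = √173 + √46: γ^2 = 173 + 2√(7958) + 46 = 219 + 2√(7958), so γ^2 - 219 = 2√(7958); squaring, (γ^2 - 219)^2 = 4·7958, i.e. γ^4 - 438γ^2 + 47961 - 31832 = 0, i.e. γ^4 - 438γ^2 + 16129 = 0. So γ is a root of x^4 - 438x^2 + 16129. This polynomial is irreducible over Q: it has no rational root (each ±√173 ± √46 is irrational), and any factorization into two quadratics over Q would force √(7958) ∈ Q (pairing opposite roots) or √173, √46 ∈ Q (other pairings), all impossible. Hence [Q(γ):Q] = 4 = [Q(√173, √46):Q], so Q(γ) = Q(√173, √46).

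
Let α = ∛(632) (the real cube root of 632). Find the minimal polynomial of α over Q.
m_α(x) = x^3 - 632

α satisfies α^3 = 632, so x^3 - 632 annihilates α. By the rational root test, a rational root p/q (in lowest terms) of x^3 - 632 would satisfy p^3 = 632 q^3, forcing q = 1 and p^3 = 632; but 632 is not a perfect cube, contradiction. A monic cubic over Q with no rational root is irreducible (any nontrivial factorization would include a linear factor). Hence x^3 - 632 is the minimal polynomial of α, and in particular [Q(α):Q] = 3.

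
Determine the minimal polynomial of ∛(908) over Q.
m_α(x) = x^3 - 908

α satisfies α^3 = 908, so x^3 - 908 annihilates α. By the rational root test, a rational root p/q (in lowest terms) of x^3 - 908 would satisfy p^3 = 908 q^3, forcing q = 1 and p^3 = 908; but 908 is not a perfect cube, contradiction. A monic cubic over Q with no rational root is irreducible (any nontrivial factorization would include a linear factor). Hence x^3 - 908 is the minimal polynomial of α, and in particular [Q(α):Q] = 3.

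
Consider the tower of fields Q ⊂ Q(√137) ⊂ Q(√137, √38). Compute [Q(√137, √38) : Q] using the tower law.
[Q(√137, √38) : Q] = 4

[Q(√137):Q] = 2 (min poly x^2 - 137, irreducible since 137 is squarefree > 1). For the top step, suppose √38 ∈ Q(√137), say √38 = c + d√137 with c, d ∈ Q. Squaring: 38 = c^2 + 137d^2 + 2cd√137. Since √137 ∉ Q this forces 2cd = 0. If d = 0 then √38 = c ∈ Q, contradicting 38 squarefree > 1. If c = 0 then 38 = 137d^2, so 137·38 = (137d)^2 is a perfect square in Q — but 137·38 = 5206 is not a perfect square (since 137 and 38 are distinct squarefree integers). Contradiction. Hence √38 ∉ Q(√137), so x^2 - 38 stays irreducible over Q(√137) and [Q(√137, √38) : Q(√137)] = 2. By the tower law, [Q(√137, √38) : Q] = 2 · 2 = 4.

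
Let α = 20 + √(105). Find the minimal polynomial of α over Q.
m_α(x) = x^2 - 40x + 295

From α - 20 = √(105), squaring gives (α - 20)^2 = 105, i.e. α^2 - 40α + 400 = 105, so α^2 - 40α + 295 = 0. The discriminant of x^2 - 40x + 295 is (-40)^2 - 4·(295) = 1600 - 1180 = 420, and 4·(105) is not a perfect square in Q since 105 is squarefree and ≠ 1. Hence x^2 - 40x + 295 is irreducible over Q and is the minimal polynomial of α.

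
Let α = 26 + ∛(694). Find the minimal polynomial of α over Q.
m_α(x) = x^3 - 78x^2 + 2028x - 18270

Set β = α - 26 = ∛(694), so β^3 = 694. Then (α - 26)^3 - 694 = 0, i.e. α is a root of g(x) = (x - 26)^3 - 694 = x^3 - 78x^2 + 2028x - 18270. Since g(x) = h(x - 26) where h(x) = x^3 - 694, and h is irreducible over Q (because 694 is not a perfect cube, so h has no rational root, and a monic cubic with no rational root is irreducible), g is also irreducible (irreducibility is preserved under the substitution x → x - 26). Hence m_α(x) = x^3 - 78x^2 + 2028x - 18270.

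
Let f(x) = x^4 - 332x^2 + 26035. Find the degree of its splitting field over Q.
[K : Q] = 4

Solving the quadratic in x^2: x^2 = (332 ± √(332^2 - 4·26035))/2 = (332 ± √6084)/2 = (332 ± 78)/2, giving x^2 = 205 or x^2 = 127. So f(x) = (x^2 - 205)(x^2 - 127) and the roots of f are ±√205, ±√127. Hence the splitting field is K = Q(√205, √127). Since 205 and 127 are distinct squarefree integers > 1, their product 26035 is not a perfect square, so √127 ∉ Q(√205). By the tower law [K:Q] = [Q(√205,√127):Q(√205)] · [Q(√205):Q] = 2 · 2 = 4.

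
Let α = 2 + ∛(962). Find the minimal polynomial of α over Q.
m_α(x) = x^3 - 6x^2 + 12x - 970

Set β = α - 2 = ∛(962), so β^3 = 962. Then (α - 2)^3 - 962 = 0, i.e. α is a root of g(x) = (x - 2)^3 - 962 = x^3 - 6x^2 + 12x - 970. Since g(x) = h(x - 2) where h(x) = x^3 - 962, and h is irreducible over Q (because 962 is not a perfect cube, so h has no rational root, and a monic cubic with no rational root is irreducible), g is also irreducible (irreducibility is preserved under the substitution x → x - 2). Hence m_α(x) = x^3 - 6x^2 + 12x - 970.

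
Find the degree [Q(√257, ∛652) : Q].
[Q(√257, ∛652) : Q] = 6

Let L = Q(√257, ∛652). Since Q(√257) ⊂ L and [Q(√257):Q] = 2, the tower law gives 2 | [L:Q]. Likewise Q(∛652) ⊂ L with [Q(∛652):Q] = 3 (because 652 is not a perfect cube), so 3 | [L:Q]. As gcd(2,3) = 1, [L:Q] is divisible by 6. Conversely L is generated over Q by √257 and ∛652, so [L:Q] ≤ 2·3 = 6. Therefore [Q(√257, ∛652) : Q] = 6.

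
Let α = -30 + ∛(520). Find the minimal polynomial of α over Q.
m_α(x) = x^3 + 90x^2 + 2700x + 26480

Set β = α + 30 = ∛(520), so β^3 = 520. Then (α + 30)^3 - 520 = 0, i.e. α is a root of g(x) = (x + 30)^3 - 520 = x^3 + 90x^2 + 2700x + 26480. Since g(x) = h(x + 30) where h(x) = x^3 - 520, and h is irreducible over Q (because 520 is not a perfect cube, so h has no rational root, and a monic cubic with no rational root is irreducible), g is also irreducible (irreducibility is preserved under the substitution x → x + 30). Hence m_α(x) = x^3 + 90x^2 + 2700x + 26480.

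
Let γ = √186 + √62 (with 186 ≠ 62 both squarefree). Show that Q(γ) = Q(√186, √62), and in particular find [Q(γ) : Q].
[Q(γ) : Q] = 4 (equivalently, Q(γ) = Q(√186, √62))

Obviously Q(γ) ⊆ Q(√186, √62), and [Q(√186, √62):Q] = 4 (since 186, 62 are distinct squarefree integers > 1 with 11532 not a perfect square). To show equality we compute the minimal polynomial of γ. From γ = √186 + √62: γ^2 = 186 + 2√(11532) + 62 = 248 + 2√(11532), so γ^2 - 248 = 2√(11532); squaring, (γ^2 - 248)^2 = 4·11532, i.e. γ^4 - 496γ^2 + 61504 - 46128 = 0, i.e. γ^4 - 496γ^2 + 15376 = 0. So γ is a root of x^4 - 496x^2 + 15376. This polynomial is irreducible over Q: it has no rational root (each ±√186 ± √62 is irrational), and any factorization into two quadratics over Q would force √(11532) ∈ Q (pairing opposite roots) or √186, √62 ∈ Q (other pairings), all impossible. Hence [Q(γ):Q] = 4 = [Q(√186, √62):Q], so Q(γ) = Q(√186, √62).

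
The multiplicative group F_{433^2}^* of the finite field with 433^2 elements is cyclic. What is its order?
|F_{433^2}^*| = 187488

F_{433^2} has 433^2 = 187489 elements; its multiplicative group consists of all nonzero elements, so |F_{433^2}^*| = 187489 - 1 = 187488. (It is cyclic since any finite subgroup of the multiplicative group of a field is cyclic.)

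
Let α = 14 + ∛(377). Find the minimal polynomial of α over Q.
m_α(x) = x^3 - 42x^2 + 588x - 3121

Set β = α - 14 = ∛(377), so β^3 = 377. Then (α - 14)^3 - 377 = 0, i.e. α is a root of g(x) = (x - 14)^3 - 377 = x^3 - 42x^2 + 588x - 3121. Since g(x) = h(x - 14) where h(x) = x^3 - 377, and h is irreducible over Q (because 377 is not a perfect cube, so h has no rational root, and a monic cubic with no rational root is irreducible), g is also irreducible (irreducibility is preserved under the substitution x → x - 14). Hence m_α(x) = x^3 - 42x^2 + 588x - 3121.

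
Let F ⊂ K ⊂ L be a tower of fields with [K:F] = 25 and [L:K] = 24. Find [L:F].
[L:F] = 600

The tower law says that for any tower of field extensions F ⊂ K ⊂ L with finite degrees, [L:F] = [L:K] · [K:F]. Here this gives [L:F] = 24 · 25 = 600.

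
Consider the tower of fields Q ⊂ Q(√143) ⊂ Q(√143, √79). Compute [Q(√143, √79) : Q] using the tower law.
[Q(√143, √79) : Q] = 4

[Q(√143):Q] = 2 (min poly x^2 - 143, irreducible since 143 is squarefree > 1). For the top step, suppose √79 ∈ Q(√143), say √79 = c + d√143 with c, d ∈ Q. Squaring: 79 = c^2 + 143d^2 + 2cd√143. Since √143 ∉ Q this forces 2cd = 0. If d = 0 then √79 = c ∈ Q, contradicting 79 squarefree > 1. If c = 0 then 79 = 143d^2, so 143·79 = (143d)^2 is a perfect square in Q — but 143·79 = 11297 is not a perfect square (since 143 and 79 are distinct squarefree integers). Contradiction. Hence √79 ∉ Q(√143), so x^2 - 79 stays irreducible over Q(√143) and [Q(√143, √79) : Q(√143)] = 2. By the tower law, [Q(√143, √79) : Q] = 2 · 2 = 4.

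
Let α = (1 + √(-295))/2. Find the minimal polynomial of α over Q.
m_α(x) = x^2 - x + 74

From 2α - 1 = √(-295), squaring gives (2α - 1)^2 = -295, i.e. 4α^2 - 4α + 1 = -295, so α^2 - α + (1 + 295)/4 = 0. Since -295 ≡ 1 (mod 4), (1 + 295)/4 = 74 ∈ Z. The polynomial x^2 - x + 74 has discriminant 1 - 4·(74) = -295, which is not a perfect square in Q (d = -295 is squarefree and ≠ 1), so x^2 - x + 74 is irreducible over Q. It is the minimal polynomial of α.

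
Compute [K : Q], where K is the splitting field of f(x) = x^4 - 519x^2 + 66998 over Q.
[K : Q] = 4

Solving the quadratic in x^2: x^2 = (519 ± √(519^2 - 4·66998))/2 = (519 ± √1369)/2 = (519 ± 37)/2, giving x^2 = 278 or x^2 = 241. So f(x) = (x^2 - 278)(x^2 - 241) and the roots of f are ±√278, ±√241. Hence the splitting field is K = Q(√278, √241). Since 278 and 241 are distinct squarefree integers > 1, their product 66998 is not a perfect square, so √241 ∉ Q(√278). By the tower law [K:Q] = [Q(√278,√241):Q(√278)] · [Q(√278):Q] = 2 · 2 = 4.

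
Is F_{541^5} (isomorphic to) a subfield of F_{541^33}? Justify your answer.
No: F_{541^5} is not a subfield of F_{541^33}

F_{p^m} embeds in F_{p^n} iff m | n. Here 5 ∤ 33 (since 33 = 6·5 + 3 with remainder 3 ≠ 0), so F_{541^5} is not a subfield of F_{541^33}. Equivalently: if it were, the tower law would give 5 = [F_{541^5}:F_541] dividing [F_{541^33}:F_541] = 33, contradiction.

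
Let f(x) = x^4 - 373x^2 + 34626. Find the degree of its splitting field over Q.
[K : Q] = 4

Solving the quadratic in x^2: x^2 = (373 ± √(373^2 - 4·34626))/2 = (373 ± √625)/2 = (373 ± 25)/2, giving x^2 = 199 or x^2 = 174. So f(x) = (x^2 - 199)(x^2 - 174) and the roots of f are ±√199, ±√174. Hence the splitting field is K = Q(√199, √174). Since 199 and 174 are distinct squarefree integers > 1, their product 34626 is not a perfect square, so √174 ∉ Q(√199). By the tower law [K:Q] = [Q(√199,√174):Q(√199)] · [Q(√199):Q] = 2 · 2 = 4.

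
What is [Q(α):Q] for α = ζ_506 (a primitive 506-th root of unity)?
[Q(α):Q] = 220

The minimal polynomial of ζ_506 over Q is the 506-th cyclotomic polynomial Φ_506(x), which is irreducible over Q and has degree φ(506) = 220. Hence [Q(α):Q] = φ(506) = 220.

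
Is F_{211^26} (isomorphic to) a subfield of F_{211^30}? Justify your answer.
No: F_{211^26} is not a subfield of F_{211^30}

F_{p^m} embeds in F_{p^n} iff m | n. Here 26 ∤ 30 (since 30 = 1·26 + 4 with remainder 4 ≠ 0), so F_{211^26} is not a subfield of F_{211^30}. Equivalently: if it were, the tower law would give 26 = [F_{211^26}:F_211] dividing [F_{211^30}:F_211] = 30, contradiction.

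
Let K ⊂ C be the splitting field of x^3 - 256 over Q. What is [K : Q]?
[K : Q] = 6

The roots of x^3 - 256 are ∛256, ω∛256, ω^2∛256 where ω = e^(2πi/3) is a primitive cube root of unity, so K = Q(∛256, ω). Now [Q(∛256):Q] = 3 (since 256 is not a perfect cube, x^3 - 256 is irreducible) and [Q(ω):Q] = 2. Both 2 and 3 divide [K:Q], and [K:Q] ≤ 3·2 = 6, so [K:Q] = 6. (Equivalently: Q(∛256) ⊂ R but ω ∉ R, so [K : Q(∛256)] = 2.)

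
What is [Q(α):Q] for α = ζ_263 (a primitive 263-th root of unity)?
[Q(α):Q] = 262

The minimal polynomial of ζ_263 over Q is the 263-th cyclotomic polynomial Φ_263(x), which is irreducible over Q and has degree φ(263) = 262. Hence [Q(α):Q] = φ(263) = 262.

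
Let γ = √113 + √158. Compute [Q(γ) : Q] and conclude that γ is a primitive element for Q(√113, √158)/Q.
[Q(γ) : Q] = 4 (equivalently, Q(γ) = Q(√113, √158))

Obviously Q(γ) ⊆ Q(√113, √158), and [Q(√113, √158):Q] = 4 (since 113, 158 are distinct squarefree integers > 1 with 17854 not a perfect square). To show equality we compute the minimal polynomial of γ. From γ = √113 + √158: γ^2 = 113 + 2√(17854) + 158 = 271 + 2√(17854), so γ^2 - 271 = 2√(17854); squaring, (γ^2 - 271)^2 = 4·17854, i.e. γ^4 - 542γ^2 + 73441 - 71416 = 0, i.e. γ^4 - 542γ^2 + 2025 = 0. So γ is a root of x^4 - 542x^2 + 2025. This polynomial is irreducible over Q: it has no rational root (each ±√113 ± √158 is irrational), and any factorization into two quadratics over Q would force √(17854) ∈ Q (pairing opposite roots) or √113, √158 ∈ Q (other pairings), all impossible. Hence [Q(γ):Q] = 4 = [Q(√113, √158):Q], so Q(γ) = Q(√113, √158).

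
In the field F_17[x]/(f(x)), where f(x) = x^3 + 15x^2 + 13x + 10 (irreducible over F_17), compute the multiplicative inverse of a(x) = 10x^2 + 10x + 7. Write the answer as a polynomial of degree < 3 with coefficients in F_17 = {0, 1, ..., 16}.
a(x)^(-1) ≡ 8x + 10 (mod f(x))

Since f is irreducible over F_17, F_17[x]/(f) is a field and a(x) ≠ 0 has an inverse. Apply the extended Euclidean algorithm to f(x) and a(x) in F_17[x]: f(x) = (12x + 15)·a(x) + (7). The last nonzero remainder is the constant 7 = gcd(f, a) in F_17. Back-substituting through the division chain expresses 7 = s(x)·a(x) + t(x)·f(x) with s(x) ≡ 5x + 2 (mod f), so (5x + 2)·a(x) ≡ 7 (mod f). Multiplying by 7^(-1) ≡ 5 in F_17 gives a(x)^(-1) ≡ 5·(5x + 2) ≡ 8x + 10 (mod f). Check: (10x^2 + 10x + 7)·(8x + 10) = 12x^3 + 10x^2 + 3x + 2 ≡ 1 (mod x^3 + 15x^2 + 13x + 10).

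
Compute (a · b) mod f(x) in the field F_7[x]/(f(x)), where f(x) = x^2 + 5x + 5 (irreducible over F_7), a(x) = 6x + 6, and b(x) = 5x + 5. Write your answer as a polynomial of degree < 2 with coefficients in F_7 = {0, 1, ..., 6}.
a · b ≡ x + 6 (mod f(x))

Multiply in F_7[x]: a(x)·b(x) = (6x + 6)·(5x + 5) = 2x^2 + 4x + 2. This has degree ≥ 2, so divide by f(x) over F_7: 2x^2 + 4x + 2 = (2)·(x^2 + 5x + 5) + (x + 6). Hence a·b ≡ x + 6 (mod f). (F_7[x]/(f) is a field with 7^2 = 49 elements since f is irreducible of degree 2.)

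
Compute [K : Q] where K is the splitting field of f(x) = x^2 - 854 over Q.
[K : Q] = 2

f(x) = x^2 - 854 factors as (x - √854)(x + √854). The splitting field is K = Q(√854). Since 854 is squarefree and > 1, it is not a perfect square, so x^2 - 854 is irreducible over Q and [Q(√854) : Q] = 2. Hence [K : Q] = 2.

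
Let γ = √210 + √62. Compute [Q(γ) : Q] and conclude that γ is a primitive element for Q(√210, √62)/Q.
[Q(γ) : Q] = 4 (equivalently, Q(γ) = Q(√210, √62))

Obviously Q(γ) ⊆ Q(√210, √62), and [Q(√210, √62):Q] = 4 (since 210, 62 are distinct squarefree integers > 1 with 13020 not a perfect square). To show equality we compute the minimal polynomial of γ. From γ = √210 + √62: γ^2 = 210 + 2√(13020) + 62 = 272 + 2√(13020), so γ^2 - 272 = 2√(13020); squaring, (γ^2 - 272)^2 = 4·13020, i.e. γ^4 - 544γ^2 + 73984 - 52080 = 0, i.e. γ^4 - 544γ^2 + 21904 = 0. So γ is a root of x^4 - 544x^2 + 21904. This polynomial is irreducible over Q: it has no rational root (each ±√210 ± √62 is irrational), and any factorization into two quadratics over Q would force √(13020) ∈ Q (pairing opposite roots) or √210, √62 ∈ Q (other pairings), all impossible. Hence [Q(γ):Q] = 4 = [Q(√210, √62):Q], so Q(γ) = Q(√210, √62).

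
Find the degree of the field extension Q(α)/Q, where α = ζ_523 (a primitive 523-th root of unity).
[Q(α):Q] = 522

The minimal polynomial of ζ_523 over Q is the 523-th cyclotomic polynomial Φ_523(x), which is irreducible over Q and has degree φ(523) = 522. Hence [Q(α):Q] = φ(523) = 522.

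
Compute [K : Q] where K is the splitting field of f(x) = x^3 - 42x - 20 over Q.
[K : Q] = 6

By the rational root test, any rational root of the monic integer polynomial f(x) = x^3 - 42x - 20 must be an integer dividing the constant term -20, i.e. one of ±{1, 2, 4, 5, 10, 20}. Evaluating: f(1) = -61, f(-1) = 21, f(2) = -96, f(-2) = 56, f(4) = -124, f(-4) = 84, f(5) = -105, f(-5) = 65, f(10) = 560, f(-10) = -600, f(20) = 7140, f(-20) = -7180; none is 0, so f has no rational root and is therefore irreducible over Q (a cubic with no linear factor over a field is irreducible). For an irreducible cubic, the Galois group is A_3 or S_3 according as the discriminant disc(f) = -4a^3 - 27b^2 = -4·(-42)^3 - 27·(-20)^2 = 285552 is or is not a square in Q. Here disc(f) = 285552 is not a perfect square in Q, so the Galois group of f over Q is not contained in A_3 and must be all of S_3. The splitting field has degree |S_3| = 6 over Q, so [K : Q] = 6.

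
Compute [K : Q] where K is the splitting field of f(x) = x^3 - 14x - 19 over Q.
[K : Q] = 6

By the rational root test, any rational root of the monic integer polynomial f(x) = x^3 - 14x - 19 must be an integer dividing the constant term -19, i.e. one of ±{1, 19}. Evaluating: f(1) = -32, f(-1) = -6, f(19) = 6574, f(-19) = -6612; none is 0, so f has no rational root and is therefore irreducible over Q (a cubic with no linear factor over a field is irreducible). For an irreducible cubic, the Galois group is A_3 or S_3 according as the discriminant disc(f) = -4a^3 - 27b^2 = -4·(-14)^3 - 27·(-19)^2 = 1229 is or is not a square in Q. Here disc(f) = 1229 is not a perfect square in Q, so the Galois group of f over Q is not contained in A_3 and must be all of S_3. The splitting field has degree |S_3| = 6 over Q, so [K : Q] = 6.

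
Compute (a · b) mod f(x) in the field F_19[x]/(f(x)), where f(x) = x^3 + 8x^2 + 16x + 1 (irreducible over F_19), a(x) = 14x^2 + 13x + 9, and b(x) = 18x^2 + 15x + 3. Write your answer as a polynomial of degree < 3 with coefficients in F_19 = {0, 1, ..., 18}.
a · b ≡ 13x^2 + 13x + 3 (mod f(x))

Multiply in F_19[x]: a(x)·b(x) = (14x^2 + 13x + 9)·(18x^2 + 15x + 3) = 5x^4 + 7x^3 + 3x + 8. This has degree ≥ 3, so divide by f(x) over F_19: 5x^4 + 7x^3 + 3x + 8 = (5x + 5)·(x^3 + 8x^2 + 16x + 1) + (13x^2 + 13x + 3). Hence a·b ≡ 13x^2 + 13x + 3 (mod f). (F_19[x]/(f) is a field with 19^3 = 6859 elements since f is irreducible of degree 3.)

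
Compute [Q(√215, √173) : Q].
[Q(√215, √173) : Q] = 4

[Q(√215):Q] = 2 (min poly x^2 - 215, irreducible since 215 is squarefree > 1). For the top step, suppose √173 ∈ Q(√215), say √173 = c + d√215 with c, d ∈ Q. Squaring: 173 = c^2 + 215d^2 + 2cd√215. Since √215 ∉ Q this forces 2cd = 0. If d = 0 then √173 = c ∈ Q, contradicting 173 squarefree > 1. If c = 0 then 173 = 215d^2, so 215·173 = (215d)^2 is a perfect square in Q — but 215·173 = 37195 is not a perfect square (since 215 and 173 are distinct squarefree integers). Contradiction. Hence √173 ∉ Q(√215), so x^2 - 173 stays irreducible over Q(√215) and [Q(√215, √173) : Q(√215)] = 2. By the tower law, [Q(√215, √173) : Q] = 2 · 2 = 4.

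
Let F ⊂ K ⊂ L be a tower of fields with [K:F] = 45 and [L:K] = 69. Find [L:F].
[L:F] = 3105

The tower law says that for any tower of field extensions F ⊂ K ⊂ L with finite degrees, [L:F] = [L:K] · [K:F]. Here this gives [L:F] = 69 · 45 = 3105.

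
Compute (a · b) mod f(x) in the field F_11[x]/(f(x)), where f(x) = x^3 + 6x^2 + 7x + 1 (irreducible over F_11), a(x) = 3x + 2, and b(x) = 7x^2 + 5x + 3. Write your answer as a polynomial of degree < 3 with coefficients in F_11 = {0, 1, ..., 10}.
a · b ≡ 2x^2 + 4x + 7 (mod f(x))

Multiply in F_11[x]: a(x)·b(x) = (3x + 2)·(7x^2 + 5x + 3) = 10x^3 + 7x^2 + 8x + 6. This has degree ≥ 3, so divide by f(x) over F_11: 10x^3 + 7x^2 + 8x + 6 = (10)·(x^3 + 6x^2 + 7x + 1) + (2x^2 + 4x + 7). Hence a·b ≡ 2x^2 + 4x + 7 (mod f). (F_11[x]/(f) is a field with 11^3 = 1331 elements since f is irreducible of degree 3.)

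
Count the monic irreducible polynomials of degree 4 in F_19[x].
There are 32490 monic irreducible polynomials of degree 4 over F_19

Each element of F_{19^4} that lies in no proper subfield is a root of exactly one monic irreducible of degree 4 over F_19, and each such polynomial has 4 distinct roots in F_{19^4}. By Möbius inversion the count is N_19(4) = (1/4) Σ_{d|4} μ(4/d) · 19^d = (1/4)(μ(4)·19^1 + μ(2)·19^2 + μ(1)·19^4) = 129960/4 = 32490.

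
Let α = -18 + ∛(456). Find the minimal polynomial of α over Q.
m_α(x) = x^3 + 54x^2 + 972x + 5376

Set β = α + 18 = ∛(456), so β^3 = 456. Then (α + 18)^3 - 456 = 0, i.e. α is a root of g(x) = (x + 18)^3 - 456 = x^3 + 54x^2 + 972x + 5376. Since g(x) = h(x + 18) where h(x) = x^3 - 456, and h is irreducible over Q (because 456 is not a perfect cube, so h has no rational root, and a monic cubic with no rational root is irreducible), g is also irreducible (irreducibility is preserved under the substitution x → x + 18). Hence m_α(x) = x^3 + 54x^2 + 972x + 5376.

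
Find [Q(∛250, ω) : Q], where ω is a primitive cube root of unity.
[Q(∛250, ω) : Q] = 6

[Q(∛250):Q] = 3 (min poly x^3 - 250, irreducible since 250 is not a perfect cube). [Q(ω):Q] = 2 (min poly x^2 + x + 1). Since Q(∛250) ⊂ R and ω ∉ R, we have ω ∉ Q(∛250), so x^2 + x + 1 remains irreducible over Q(∛250) and [Q(∛250, ω) : Q(∛250)] = 2. By the tower law, [Q(∛250, ω) : Q] = 3 · 2 = 6. (In fact Q(∛250, ω) is the splitting field of x^3 - 250 over Q.)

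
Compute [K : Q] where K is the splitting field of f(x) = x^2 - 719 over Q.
[K : Q] = 2

f(x) = x^2 - 719 factors as (x - √719)(x + √719). The splitting field is K = Q(√719). Since 719 is squarefree and > 1, it is not a perfect square, so x^2 - 719 is irreducible over Q and [Q(√719) : Q] = 2. Hence [K : Q] = 2.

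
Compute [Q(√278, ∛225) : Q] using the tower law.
[Q(√278, ∛225) : Q] = 6

Let L = Q(√278, ∛225). Since Q(√278) ⊂ L and [Q(√278):Q] = 2, the tower law gives 2 | [L:Q]. Likewise Q(∛225) ⊂ L with [Q(∛225):Q] = 3 (because 225 is not a perfect cube), so 3 | [L:Q]. As gcd(2,3) = 1, [L:Q] is divisible by 6. Conversely L is generated over Q by √278 and ∛225, so [L:Q] ≤ 2·3 = 6. Therefore [Q(√278, ∛225) : Q] = 6.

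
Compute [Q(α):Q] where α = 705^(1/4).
[Q(α):Q] = 4

α is a root of x^4 - 705. By Eisenstein's criterion at the prime p = 3 (which divides the constant term 705 but p^2 = 9 does not, since 705 is squarefree), x^4 - 705 is irreducible over Q. Hence [Q(α):Q] = 4.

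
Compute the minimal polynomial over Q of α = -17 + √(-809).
m_α(x) = x^2 + 34x + 1098

From α + 17 = √(-809), squaring gives (α + 17)^2 = -809, i.e. α^2 + 34α + 289 = -809, so α^2 + 34α + 1098 = 0. The discriminant of x^2 + 34x + 1098 is (34)^2 - 4·(1098) = 1156 - 4392 = -3236, and 4·(-809) is not a perfect square in Q since -809 is squarefree and ≠ 1. Hence x^2 + 34x + 1098 is irreducible over Q and is the minimal polynomial of α.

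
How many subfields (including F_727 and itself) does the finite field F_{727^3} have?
F_{727^3} has 2 subfields

The subfields of F_{p^n} are exactly the fields F_{p^d} for d | n (each is the fixed field of the unique index-d subgroup of Gal(F_{p^n}/F_p) ≅ Z/nZ). The divisors of n = 3 are {1, 3}, giving 2 subfields: F_{727^1}, F_{727^3}.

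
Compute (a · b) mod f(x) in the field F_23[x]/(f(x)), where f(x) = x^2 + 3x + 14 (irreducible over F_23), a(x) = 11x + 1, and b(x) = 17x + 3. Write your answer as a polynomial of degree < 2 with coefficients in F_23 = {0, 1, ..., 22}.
a · b ≡ 18x + 7 (mod f(x))

Multiply in F_23[x]: a(x)·b(x) = (11x + 1)·(17x + 3) = 3x^2 + 4x + 3. This has degree ≥ 2, so divide by f(x) over F_23: 3x^2 + 4x + 3 = (3)·(x^2 + 3x + 14) + (18x + 7). Hence a·b ≡ 18x + 7 (mod f). (F_23[x]/(f) is a field with 23^2 = 529 elements since f is irreducible of degree 2.)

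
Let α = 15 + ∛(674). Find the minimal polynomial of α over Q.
m_α(x) = x^3 - 45x^2 + 675x - 4049

Set β = α - 15 = ∛(674), so β^3 = 674. Then (α - 15)^3 - 674 = 0, i.e. α is a root of g(x) = (x - 15)^3 - 674 = x^3 - 45x^2 + 675x - 4049. Since g(x) = h(x - 15) where h(x) = x^3 - 674, and h is irreducible over Q (because 674 is not a perfect cube, so h has no rational root, and a monic cubic with no rational root is irreducible), g is also irreducible (irreducibility is preserved under the substitution x → x - 15). Hence m_α(x) = x^3 - 45x^2 + 675x - 4049.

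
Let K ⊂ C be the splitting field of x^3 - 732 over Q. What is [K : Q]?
[K : Q] = 6

The roots of x^3 - 732 are ∛732, ω∛732, ω^2∛732 where ω = e^(2πi/3) is a primitive cube root of unity, so K = Q(∛732, ω). Now [Q(∛732):Q] = 3 (since 732 is not a perfect cube, x^3 - 732 is irreducible) and [Q(ω):Q] = 2. Both 2 and 3 divide [K:Q], and [K:Q] ≤ 3·2 = 6, so [K:Q] = 6. (Equivalently: Q(∛732) ⊂ R but ω ∉ R, so [K : Q(∛732)] = 2.)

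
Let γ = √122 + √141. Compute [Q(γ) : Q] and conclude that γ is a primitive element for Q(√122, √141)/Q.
[Q(γ) : Q] = 4 (equivalently, Q(γ) = Q(√122, √141))

Obviously Q(γ) ⊆ Q(√122, √141), and [Q(√122, √141):Q] = 4 (since 122, 141 are distinct squarefree integers > 1 with 17202 not a perfect square). To show equality we compute the minimal polynomial of γ. From γ = √122 + √141: γ^2 = 122 + 2√(17202) + 141 = 263 + 2√(17202), so γ^2 - 263 = 2√(17202); squaring, (γ^2 - 263)^2 = 4·17202, i.e. γ^4 - 526γ^2 + 69169 - 68808 = 0, i.e. γ^4 - 526γ^2 + 361 = 0. So γ is a root of x^4 - 526x^2 + 361. This polynomial is irreducible over Q: it has no rational root (each ±√122 ± √141 is irrational), and any factorization into two quadratics over Q would force √(17202) ∈ Q (pairing opposite roots) or √122, √141 ∈ Q (other pairings), all impossible. Hence [Q(γ):Q] = 4 = [Q(√122, √141):Q], so Q(γ) = Q(√122, √141).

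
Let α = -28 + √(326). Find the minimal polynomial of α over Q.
m_α(x) = x^2 + 56x + 458

From α + 28 = √(326), squaring gives (α + 28)^2 = 326, i.e. α^2 + 56α + 784 = 326, so α^2 + 56α + 458 = 0. The discriminant of x^2 + 56x + 458 is (56)^2 - 4·(458) = 3136 - 1832 = 1304, and 4·(326) is not a perfect square in Q since 326 is squarefree and ≠ 1. Hence x^2 + 56x + 458 is irreducible over Q and is the minimal polynomial of α.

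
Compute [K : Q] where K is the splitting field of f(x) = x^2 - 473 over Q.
[K : Q] = 2

f(x) = x^2 - 473 factors as (x - √473)(x + √473). The splitting field is K = Q(√473). Since 473 is squarefree and > 1, it is not a perfect square, so x^2 - 473 is irreducible over Q and [Q(√473) : Q] = 2. Hence [K : Q] = 2.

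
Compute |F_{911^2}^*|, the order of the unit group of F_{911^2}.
|F_{911^2}^*| = 829920

F_{911^2} has 911^2 = 829921 elements; its multiplicative group consists of all nonzero elements, so |F_{911^2}^*| = 829921 - 1 = 829920. (It is cyclic since any finite subgroup of the multiplicative group of a field is cyclic.)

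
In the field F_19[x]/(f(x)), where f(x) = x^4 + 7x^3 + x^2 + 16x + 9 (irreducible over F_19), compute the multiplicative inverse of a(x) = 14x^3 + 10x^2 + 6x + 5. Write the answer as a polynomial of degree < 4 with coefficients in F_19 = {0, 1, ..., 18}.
a(x)^(-1) ≡ 4x^3 + 16x^2 + 5x + 1 (mod f(x))

Since f is irreducible over F_19, F_19[x]/(f) is a field and a(x) ≠ 0 has an inverse. Apply the extended Euclidean algorithm to f(x) and a(x) in F_19[x]: f(x) = (15x + 2)·a(x) + (5x^2 + 5x + 18);  a(x) = (18x + 3)·(5x^2 + 5x + 18) + (9x + 8);  (5x^2 + 5x + 18) = (9x + 1)·(9x + 8) + (10). The last nonzero remainder is the constant 10 = gcd(f, a) in F_19. Back-substituting through the division chain expresses 10 = s(x)·a(x) + t(x)·f(x) with s(x) ≡ 2x^3 + 8x^2 + 12x + 10 (mod f), so (2x^3 + 8x^2 + 12x + 10)·a(x) ≡ 10 (mod f). Multiplying by 10^(-1) ≡ 2 in F_19 gives a(x)^(-1) ≡ 2·(2x^3 + 8x^2 + 12x + 10) ≡ 4x^3 + 16x^2 + 5x + 1 (mod f). Check: (14x^3 + 10x^2 + 6x + 5)·(4x^3 + 16x^2 + 5x + 1) = 18x^6 + 17x^5 + 7x^4 + 9x^3 + 6x^2 + 12x + 5 ≡ 1 (mod x^4 + 7x^3 + x^2 + 16x + 9).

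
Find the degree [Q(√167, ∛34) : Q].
[Q(√167, ∛34) : Q] = 6

Let L = Q(√167, ∛34). Since Q(√167) ⊂ L and [Q(√167):Q] = 2, the tower law gives 2 | [L:Q]. Likewise Q(∛34) ⊂ L with [Q(∛34):Q] = 3 (because 34 is not a perfect cube), so 3 | [L:Q]. As gcd(2,3) = 1, [L:Q] is divisible by 6. Conversely L is generated over Q by √167 and ∛34, so [L:Q] ≤ 2·3 = 6. Therefore [Q(√167, ∛34) : Q] = 6.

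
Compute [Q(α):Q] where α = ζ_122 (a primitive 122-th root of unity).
[Q(α):Q] = 60

The minimal polynomial of ζ_122 over Q is the 122-th cyclotomic polynomial Φ_122(x), which is irreducible over Q and has degree φ(122) = 60. Hence [Q(α):Q] = φ(122) = 60.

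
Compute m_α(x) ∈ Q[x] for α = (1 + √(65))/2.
m_α(x) = x^2 - x - 16

From 2α - 1 = √(65), squaring gives (2α - 1)^2 = 65, i.e. 4α^2 - 4α + 1 = 65, so α^2 - α + (1 - 65)/4 = 0. Since 65 ≡ 1 (mod 4), (1 - 65)/4 = -16 ∈ Z. The polynomial x^2 - x - 16 has discriminant 1 - 4·(-16) = 65, which is not a perfect square in Q (d = 65 is squarefree and ≠ 1), so x^2 - x - 16 is irreducible over Q. It is the minimal polynomial of α.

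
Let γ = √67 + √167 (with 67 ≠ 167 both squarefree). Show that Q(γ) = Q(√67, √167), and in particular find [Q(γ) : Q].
[Q(γ) : Q] = 4 (equivalently, Q(γ) = Q(√67, √167))

Obviously Q(γ) ⊆ Q(√67, √167), and [Q(√67, √167):Q] = 4 (since 67, 167 are distinct squarefree integers > 1 with 11189 not a perfect square). To show equality we compute the minimal polynomial of γ. From γ = √67 + √167: γ^2 = 67 + 2√(11189) + 167 = 234 + 2√(11189), so γ^2 - 234 = 2√(11189); squaring, (γ^2 - 234)^2 = 4·11189, i.e. γ^4 - 468γ^2 + 54756 - 44756 = 0, i.e. γ^4 - 468γ^2 + 10000 = 0. So γ is a root of x^4 - 468x^2 + 10000. This polynomial is irreducible over Q: it has no rational root (each ±√67 ± √167 is irrational), and any factorization into two quadratics over Q would force √(11189) ∈ Q (pairing opposite roots) or √67, √167 ∈ Q (other pairings), all impossible. Hence [Q(γ):Q] = 4 = [Q(√67, √167):Q], so Q(γ) = Q(√67, √167).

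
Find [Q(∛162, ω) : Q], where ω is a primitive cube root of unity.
[Q(∛162, ω) : Q] = 6

[Q(∛162):Q] = 3 (min poly x^3 - 162, irreducible since 162 is not a perfect cube). [Q(ω):Q] = 2 (min poly x^2 + x + 1). Since Q(∛162) ⊂ R and ω ∉ R, we have ω ∉ Q(∛162), so x^2 + x + 1 remains irreducible over Q(∛162) and [Q(∛162, ω) : Q(∛162)] = 2. By the tower law, [Q(∛162, ω) : Q] = 3 · 2 = 6. (In fact Q(∛162, ω) is the splitting field of x^3 - 162 over Q.)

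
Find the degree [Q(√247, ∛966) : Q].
[Q(√247, ∛966) : Q] = 6

Let L = Q(√247, ∛966). Since Q(√247) ⊂ L and [Q(√247):Q] = 2, the tower law gives 2 | [L:Q]. Likewise Q(∛966) ⊂ L with [Q(∛966):Q] = 3 (because 966 is not a perfect cube), so 3 | [L:Q]. As gcd(2,3) = 1, [L:Q] is divisible by 6. Conversely L is generated over Q by √247 and ∛966, so [L:Q] ≤ 2·3 = 6. Therefore [Q(√247, ∛966) : Q] = 6.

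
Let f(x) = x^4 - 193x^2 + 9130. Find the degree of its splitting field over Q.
[K : Q] = 4

Solving the quadratic in x^2: x^2 = (193 ± √(193^2 - 4·9130))/2 = (193 ± √729)/2 = (193 ± 27)/2, giving x^2 = 110 or x^2 = 83. So f(x) = (x^2 - 110)(x^2 - 83) and the roots of f are ±√110, ±√83. Hence the splitting field is K = Q(√110, √83). Since 110 and 83 are distinct squarefree integers > 1, their product 9130 is not a perfect square, so √83 ∉ Q(√110). By the tower law [K:Q] = [Q(√110,√83):Q(√110)] · [Q(√110):Q] = 2 · 2 = 4.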